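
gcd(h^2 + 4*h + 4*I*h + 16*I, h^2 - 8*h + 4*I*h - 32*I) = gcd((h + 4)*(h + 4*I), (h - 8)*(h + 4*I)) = h + 4*I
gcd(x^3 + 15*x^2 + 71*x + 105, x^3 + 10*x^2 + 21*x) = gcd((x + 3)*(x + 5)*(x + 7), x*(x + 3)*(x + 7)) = x^2 + 10*x + 21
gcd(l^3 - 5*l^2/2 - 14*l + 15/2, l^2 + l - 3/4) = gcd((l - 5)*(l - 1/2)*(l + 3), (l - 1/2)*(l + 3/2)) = l - 1/2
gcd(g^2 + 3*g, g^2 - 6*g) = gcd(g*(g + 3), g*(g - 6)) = g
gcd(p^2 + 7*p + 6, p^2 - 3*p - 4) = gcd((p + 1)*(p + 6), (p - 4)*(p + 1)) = p + 1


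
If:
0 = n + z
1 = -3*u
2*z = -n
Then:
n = 0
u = -1/3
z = 0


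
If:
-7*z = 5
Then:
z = -5/7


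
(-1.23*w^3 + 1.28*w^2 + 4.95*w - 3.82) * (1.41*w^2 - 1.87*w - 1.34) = -1.7343*w^5 + 4.1049*w^4 + 6.2341*w^3 - 16.3579*w^2 + 0.510399999999999*w + 5.1188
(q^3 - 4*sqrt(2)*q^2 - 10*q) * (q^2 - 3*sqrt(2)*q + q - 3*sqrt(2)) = q^5 - 7*sqrt(2)*q^4 + q^4 - 7*sqrt(2)*q^3 + 14*q^3 + 14*q^2 + 30*sqrt(2)*q^2 + 30*sqrt(2)*q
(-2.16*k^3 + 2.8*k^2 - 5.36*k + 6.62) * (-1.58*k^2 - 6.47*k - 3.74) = 3.4128*k^5 + 9.5512*k^4 - 1.5688*k^3 + 13.7476*k^2 - 22.785*k - 24.7588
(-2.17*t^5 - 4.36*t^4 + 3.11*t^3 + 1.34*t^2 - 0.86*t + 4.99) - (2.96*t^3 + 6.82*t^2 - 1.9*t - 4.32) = -2.17*t^5 - 4.36*t^4 + 0.15*t^3 - 5.48*t^2 + 1.04*t + 9.31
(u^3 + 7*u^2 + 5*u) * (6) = 6*u^3 + 42*u^2 + 30*u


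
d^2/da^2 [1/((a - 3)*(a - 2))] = 2*((a - 3)^2 + (a - 3)*(a - 2) + (a - 2)^2)/((a - 3)^3*(a - 2)^3)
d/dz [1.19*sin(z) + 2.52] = 1.19*cos(z)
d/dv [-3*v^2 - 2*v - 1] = -6*v - 2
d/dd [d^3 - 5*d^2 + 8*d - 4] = 3*d^2 - 10*d + 8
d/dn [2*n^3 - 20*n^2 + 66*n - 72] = 6*n^2 - 40*n + 66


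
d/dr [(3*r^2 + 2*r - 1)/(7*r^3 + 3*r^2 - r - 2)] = (-21*r^4 - 28*r^3 + 12*r^2 - 6*r - 5)/(49*r^6 + 42*r^5 - 5*r^4 - 34*r^3 - 11*r^2 + 4*r + 4)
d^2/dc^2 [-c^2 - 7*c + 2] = -2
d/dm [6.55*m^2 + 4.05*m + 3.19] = 13.1*m + 4.05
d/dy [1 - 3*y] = -3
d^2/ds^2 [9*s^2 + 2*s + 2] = 18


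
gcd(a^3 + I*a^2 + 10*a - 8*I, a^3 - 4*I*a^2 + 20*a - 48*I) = a^2 + 2*I*a + 8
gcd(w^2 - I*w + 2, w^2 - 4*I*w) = 1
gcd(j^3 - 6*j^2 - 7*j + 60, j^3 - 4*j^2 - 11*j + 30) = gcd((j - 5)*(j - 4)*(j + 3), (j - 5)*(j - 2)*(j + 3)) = j^2 - 2*j - 15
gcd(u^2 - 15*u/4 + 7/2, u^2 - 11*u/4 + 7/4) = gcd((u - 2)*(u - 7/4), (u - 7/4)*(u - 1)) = u - 7/4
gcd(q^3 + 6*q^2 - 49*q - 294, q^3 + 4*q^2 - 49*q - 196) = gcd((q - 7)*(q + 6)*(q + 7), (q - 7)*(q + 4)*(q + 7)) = q^2 - 49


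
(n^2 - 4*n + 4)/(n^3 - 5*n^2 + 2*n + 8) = (n - 2)/(n^2 - 3*n - 4)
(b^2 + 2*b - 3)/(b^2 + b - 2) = (b + 3)/(b + 2)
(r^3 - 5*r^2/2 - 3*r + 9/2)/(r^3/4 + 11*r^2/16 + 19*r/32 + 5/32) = 16*(2*r^3 - 5*r^2 - 6*r + 9)/(8*r^3 + 22*r^2 + 19*r + 5)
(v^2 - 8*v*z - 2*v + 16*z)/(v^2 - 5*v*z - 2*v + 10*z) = (-v + 8*z)/(-v + 5*z)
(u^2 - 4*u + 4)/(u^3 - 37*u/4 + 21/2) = 4*(u - 2)/(4*u^2 + 8*u - 21)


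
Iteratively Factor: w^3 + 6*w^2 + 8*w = (w + 4)*(w^2 + 2*w) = w*(w + 4)*(w + 2)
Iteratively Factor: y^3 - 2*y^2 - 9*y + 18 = (y - 3)*(y^2 + y - 6) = (y - 3)*(y + 3)*(y - 2)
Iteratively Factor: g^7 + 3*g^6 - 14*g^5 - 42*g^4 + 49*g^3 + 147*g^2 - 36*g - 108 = (g + 1)*(g^6 + 2*g^5 - 16*g^4 - 26*g^3 + 75*g^2 + 72*g - 108) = (g + 1)*(g + 2)*(g^5 - 16*g^3 + 6*g^2 + 63*g - 54) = (g + 1)*(g + 2)*(g + 3)*(g^4 - 3*g^3 - 7*g^2 + 27*g - 18) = (g - 3)*(g + 1)*(g + 2)*(g + 3)*(g^3 - 7*g + 6) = (g - 3)*(g - 1)*(g + 1)*(g + 2)*(g + 3)*(g^2 + g - 6) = (g - 3)*(g - 2)*(g - 1)*(g + 1)*(g + 2)*(g + 3)*(g + 3)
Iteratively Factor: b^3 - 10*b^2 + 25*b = (b)*(b^2 - 10*b + 25) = b*(b - 5)*(b - 5)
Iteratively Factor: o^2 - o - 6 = (o + 2)*(o - 3)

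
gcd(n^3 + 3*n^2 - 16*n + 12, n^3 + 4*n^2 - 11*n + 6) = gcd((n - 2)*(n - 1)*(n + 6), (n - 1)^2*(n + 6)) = n^2 + 5*n - 6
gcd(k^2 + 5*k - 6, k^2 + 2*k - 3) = k - 1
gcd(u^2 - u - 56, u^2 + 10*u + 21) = u + 7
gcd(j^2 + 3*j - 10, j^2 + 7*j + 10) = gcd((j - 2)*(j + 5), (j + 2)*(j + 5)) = j + 5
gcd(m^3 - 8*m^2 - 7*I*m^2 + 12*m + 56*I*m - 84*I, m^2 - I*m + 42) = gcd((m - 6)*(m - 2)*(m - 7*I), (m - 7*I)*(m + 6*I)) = m - 7*I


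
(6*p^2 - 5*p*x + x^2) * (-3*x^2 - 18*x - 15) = -18*p^2*x^2 - 108*p^2*x - 90*p^2 + 15*p*x^3 + 90*p*x^2 + 75*p*x - 3*x^4 - 18*x^3 - 15*x^2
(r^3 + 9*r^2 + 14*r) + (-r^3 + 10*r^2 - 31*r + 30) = 19*r^2 - 17*r + 30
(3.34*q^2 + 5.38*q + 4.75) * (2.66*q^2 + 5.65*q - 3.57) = 8.8844*q^4 + 33.1818*q^3 + 31.1082*q^2 + 7.6309*q - 16.9575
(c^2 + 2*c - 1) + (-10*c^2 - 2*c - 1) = -9*c^2 - 2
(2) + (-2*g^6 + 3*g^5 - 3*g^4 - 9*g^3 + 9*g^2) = -2*g^6 + 3*g^5 - 3*g^4 - 9*g^3 + 9*g^2 + 2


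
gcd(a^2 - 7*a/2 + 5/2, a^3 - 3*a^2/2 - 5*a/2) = a - 5/2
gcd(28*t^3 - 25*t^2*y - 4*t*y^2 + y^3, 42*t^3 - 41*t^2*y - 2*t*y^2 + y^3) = 7*t^2 - 8*t*y + y^2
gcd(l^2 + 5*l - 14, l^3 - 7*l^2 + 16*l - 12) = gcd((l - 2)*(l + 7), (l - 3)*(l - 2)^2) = l - 2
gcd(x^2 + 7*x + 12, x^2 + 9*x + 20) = x + 4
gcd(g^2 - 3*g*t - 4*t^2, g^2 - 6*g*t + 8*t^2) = -g + 4*t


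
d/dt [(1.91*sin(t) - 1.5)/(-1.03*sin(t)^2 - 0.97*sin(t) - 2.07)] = (1.9673*sin(t)^2 - 3.09*sin(t) - 5.4087)*cos(t)/(1.0609*sin(t)^4 + 1.9982*sin(t)^3 + 5.2051*sin(t)^2 + 4.0158*sin(t) + 4.2849)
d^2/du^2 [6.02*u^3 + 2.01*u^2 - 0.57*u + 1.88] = 36.12*u + 4.02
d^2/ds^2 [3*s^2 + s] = 6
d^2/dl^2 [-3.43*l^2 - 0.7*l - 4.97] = -6.86000000000000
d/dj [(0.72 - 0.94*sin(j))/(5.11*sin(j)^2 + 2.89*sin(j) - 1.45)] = (4.8034*sin(j)^2 - 7.3584*sin(j) - 0.7178)*cos(j)/(26.1121*sin(j)^4 + 29.5358*sin(j)^3 - 6.4669*sin(j)^2 - 8.381*sin(j) + 2.1025)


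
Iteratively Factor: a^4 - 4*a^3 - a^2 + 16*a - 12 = (a - 2)*(a^3 - 2*a^2 - 5*a + 6) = (a - 2)*(a - 1)*(a^2 - a - 6) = (a - 2)*(a - 1)*(a + 2)*(a - 3)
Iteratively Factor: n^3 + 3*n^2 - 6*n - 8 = (n - 2)*(n^2 + 5*n + 4) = (n - 2)*(n + 1)*(n + 4)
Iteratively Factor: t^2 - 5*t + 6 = (t - 3)*(t - 2)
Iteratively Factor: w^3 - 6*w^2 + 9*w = (w - 3)*(w^2 - 3*w) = w*(w - 3)*(w - 3)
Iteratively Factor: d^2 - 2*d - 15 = (d - 5)*(d + 3)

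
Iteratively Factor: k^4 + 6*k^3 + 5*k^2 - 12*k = (k + 4)*(k^3 + 2*k^2 - 3*k) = (k - 1)*(k + 4)*(k^2 + 3*k) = k*(k - 1)*(k + 4)*(k + 3)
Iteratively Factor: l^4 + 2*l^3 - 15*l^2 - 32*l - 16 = (l + 4)*(l^3 - 2*l^2 - 7*l - 4) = (l + 1)*(l + 4)*(l^2 - 3*l - 4) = (l + 1)^2*(l + 4)*(l - 4)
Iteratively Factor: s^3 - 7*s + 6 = (s + 3)*(s^2 - 3*s + 2) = (s - 2)*(s + 3)*(s - 1)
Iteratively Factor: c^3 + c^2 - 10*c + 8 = (c + 4)*(c^2 - 3*c + 2) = (c - 1)*(c + 4)*(c - 2)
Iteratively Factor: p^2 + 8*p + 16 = (p + 4)*(p + 4)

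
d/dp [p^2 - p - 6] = 2*p - 1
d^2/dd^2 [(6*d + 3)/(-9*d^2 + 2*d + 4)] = 6*(4*(2*d + 1)*(9*d - 1)^2 + (54*d + 5)*(-9*d^2 + 2*d + 4))/(-9*d^2 + 2*d + 4)^3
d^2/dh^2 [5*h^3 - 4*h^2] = 30*h - 8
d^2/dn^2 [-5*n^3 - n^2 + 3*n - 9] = -30*n - 2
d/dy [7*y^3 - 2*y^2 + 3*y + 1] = 21*y^2 - 4*y + 3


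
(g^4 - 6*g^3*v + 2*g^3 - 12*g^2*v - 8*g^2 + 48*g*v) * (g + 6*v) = g^5 + 2*g^4 - 36*g^3*v^2 - 8*g^3 - 72*g^2*v^2 + 288*g*v^2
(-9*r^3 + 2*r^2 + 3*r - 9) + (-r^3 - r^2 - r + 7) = -10*r^3 + r^2 + 2*r - 2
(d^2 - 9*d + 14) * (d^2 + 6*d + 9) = d^4 - 3*d^3 - 31*d^2 + 3*d + 126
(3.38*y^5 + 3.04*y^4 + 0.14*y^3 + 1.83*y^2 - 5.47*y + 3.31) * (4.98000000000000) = 16.8324*y^5 + 15.1392*y^4 + 0.6972*y^3 + 9.1134*y^2 - 27.2406*y + 16.4838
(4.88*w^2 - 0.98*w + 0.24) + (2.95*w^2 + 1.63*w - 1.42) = 7.83*w^2 + 0.65*w - 1.18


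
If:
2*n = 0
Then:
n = 0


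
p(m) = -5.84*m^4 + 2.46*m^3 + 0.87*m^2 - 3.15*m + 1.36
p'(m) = -23.36*m^3 + 7.38*m^2 + 1.74*m - 3.15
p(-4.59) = -2795.91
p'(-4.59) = 2403.32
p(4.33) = -1849.14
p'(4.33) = -1753.68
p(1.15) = -7.58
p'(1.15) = -26.92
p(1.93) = -64.82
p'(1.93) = -140.24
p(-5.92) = -7632.87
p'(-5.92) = 5091.80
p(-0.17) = 1.90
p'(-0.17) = -3.12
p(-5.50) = -5708.24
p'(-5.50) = 4097.04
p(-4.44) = -2452.40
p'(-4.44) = 2179.27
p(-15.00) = -303708.14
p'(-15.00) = 80471.25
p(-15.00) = -303708.14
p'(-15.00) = 80471.25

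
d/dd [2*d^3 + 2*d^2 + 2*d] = 6*d^2 + 4*d + 2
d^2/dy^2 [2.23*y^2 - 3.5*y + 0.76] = 4.46000000000000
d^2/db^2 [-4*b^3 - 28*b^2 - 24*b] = -24*b - 56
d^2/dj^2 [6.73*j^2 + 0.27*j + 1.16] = 13.4600000000000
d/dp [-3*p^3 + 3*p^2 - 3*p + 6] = -9*p^2 + 6*p - 3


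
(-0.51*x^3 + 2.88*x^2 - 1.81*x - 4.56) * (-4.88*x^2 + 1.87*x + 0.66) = 2.4888*x^5 - 15.0081*x^4 + 13.8818*x^3 + 20.7689*x^2 - 9.7218*x - 3.0096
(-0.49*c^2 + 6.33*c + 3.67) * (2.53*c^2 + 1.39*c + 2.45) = -1.2397*c^4 + 15.3338*c^3 + 16.8833*c^2 + 20.6098*c + 8.9915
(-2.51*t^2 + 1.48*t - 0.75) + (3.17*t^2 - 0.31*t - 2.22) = 0.66*t^2 + 1.17*t - 2.97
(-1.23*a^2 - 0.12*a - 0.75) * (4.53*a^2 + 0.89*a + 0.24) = -5.5719*a^4 - 1.6383*a^3 - 3.7995*a^2 - 0.6963*a - 0.18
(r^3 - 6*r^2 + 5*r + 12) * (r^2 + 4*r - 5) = r^5 - 2*r^4 - 24*r^3 + 62*r^2 + 23*r - 60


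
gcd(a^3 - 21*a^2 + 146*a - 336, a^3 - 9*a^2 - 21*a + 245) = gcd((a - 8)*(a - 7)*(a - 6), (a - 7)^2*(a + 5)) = a - 7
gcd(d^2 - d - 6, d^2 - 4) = d + 2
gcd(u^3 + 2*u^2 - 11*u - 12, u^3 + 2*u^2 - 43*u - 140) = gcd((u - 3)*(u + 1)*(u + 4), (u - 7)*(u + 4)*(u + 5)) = u + 4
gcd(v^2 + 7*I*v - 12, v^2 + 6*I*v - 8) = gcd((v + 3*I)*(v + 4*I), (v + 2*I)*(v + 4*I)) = v + 4*I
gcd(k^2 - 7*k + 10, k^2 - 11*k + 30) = k - 5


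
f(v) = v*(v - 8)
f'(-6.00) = -20.00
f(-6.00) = 84.00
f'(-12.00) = -32.00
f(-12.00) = 240.00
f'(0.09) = -7.82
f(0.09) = -0.71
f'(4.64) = 1.28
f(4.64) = -15.59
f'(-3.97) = -15.94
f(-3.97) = 47.52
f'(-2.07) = -12.14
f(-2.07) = 20.84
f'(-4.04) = -16.08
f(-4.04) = 48.64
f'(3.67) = -0.66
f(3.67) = -15.89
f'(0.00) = -8.00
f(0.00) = 0.00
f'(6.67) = 5.34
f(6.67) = -8.87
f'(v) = 2*v - 8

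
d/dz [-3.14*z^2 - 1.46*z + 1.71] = -6.28*z - 1.46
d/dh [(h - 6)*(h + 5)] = 2*h - 1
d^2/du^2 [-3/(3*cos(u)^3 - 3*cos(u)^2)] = (36*tan(u)^4 + 40/cos(u)^2 + 31/cos(u)^3 - 11*cos(3*u)/cos(u)^4 - 60/cos(u)^4)/(4*(cos(u) - 1)^3)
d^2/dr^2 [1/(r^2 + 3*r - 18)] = 2*(-r^2 - 3*r + (2*r + 3)^2 + 18)/(r^2 + 3*r - 18)^3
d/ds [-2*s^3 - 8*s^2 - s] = -6*s^2 - 16*s - 1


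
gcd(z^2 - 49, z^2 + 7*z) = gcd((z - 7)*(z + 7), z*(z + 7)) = z + 7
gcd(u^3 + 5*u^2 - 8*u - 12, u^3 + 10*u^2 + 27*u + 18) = u^2 + 7*u + 6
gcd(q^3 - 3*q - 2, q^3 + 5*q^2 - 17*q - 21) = q + 1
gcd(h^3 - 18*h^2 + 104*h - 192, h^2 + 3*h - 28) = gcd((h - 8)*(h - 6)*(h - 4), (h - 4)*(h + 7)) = h - 4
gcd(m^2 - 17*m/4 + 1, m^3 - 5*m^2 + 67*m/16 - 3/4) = m^2 - 17*m/4 + 1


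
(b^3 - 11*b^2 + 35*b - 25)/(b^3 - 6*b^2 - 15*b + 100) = (b - 1)/(b + 4)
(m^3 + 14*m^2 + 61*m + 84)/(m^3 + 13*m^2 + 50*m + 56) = (m + 3)/(m + 2)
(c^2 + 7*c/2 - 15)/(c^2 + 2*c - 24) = (c - 5/2)/(c - 4)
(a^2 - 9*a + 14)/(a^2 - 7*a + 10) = (a - 7)/(a - 5)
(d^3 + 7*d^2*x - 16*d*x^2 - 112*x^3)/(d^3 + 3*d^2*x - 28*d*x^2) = (d + 4*x)/d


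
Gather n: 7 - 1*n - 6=1 - n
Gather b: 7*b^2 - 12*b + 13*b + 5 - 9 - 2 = 7*b^2 + b - 6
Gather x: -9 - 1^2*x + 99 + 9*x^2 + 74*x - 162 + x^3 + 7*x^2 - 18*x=x^3 + 16*x^2 + 55*x - 72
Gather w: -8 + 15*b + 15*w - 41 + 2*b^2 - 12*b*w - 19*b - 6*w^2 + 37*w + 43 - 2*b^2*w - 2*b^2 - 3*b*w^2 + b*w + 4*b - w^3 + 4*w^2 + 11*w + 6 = -w^3 + w^2*(-3*b - 2) + w*(-2*b^2 - 11*b + 63)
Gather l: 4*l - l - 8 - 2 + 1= 3*l - 9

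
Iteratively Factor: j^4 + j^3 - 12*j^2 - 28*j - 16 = (j + 1)*(j^3 - 12*j - 16) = (j + 1)*(j + 2)*(j^2 - 2*j - 8) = (j + 1)*(j + 2)^2*(j - 4)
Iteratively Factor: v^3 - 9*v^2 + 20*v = (v - 5)*(v^2 - 4*v) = v*(v - 5)*(v - 4)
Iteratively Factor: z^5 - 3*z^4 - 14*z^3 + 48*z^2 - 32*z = (z)*(z^4 - 3*z^3 - 14*z^2 + 48*z - 32) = z*(z - 1)*(z^3 - 2*z^2 - 16*z + 32) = z*(z - 4)*(z - 1)*(z^2 + 2*z - 8) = z*(z - 4)*(z - 2)*(z - 1)*(z + 4)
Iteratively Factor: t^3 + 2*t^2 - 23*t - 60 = (t - 5)*(t^2 + 7*t + 12) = (t - 5)*(t + 4)*(t + 3)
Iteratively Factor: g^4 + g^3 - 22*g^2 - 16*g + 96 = (g + 3)*(g^3 - 2*g^2 - 16*g + 32) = (g - 2)*(g + 3)*(g^2 - 16) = (g - 4)*(g - 2)*(g + 3)*(g + 4)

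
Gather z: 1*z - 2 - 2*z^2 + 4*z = -2*z^2 + 5*z - 2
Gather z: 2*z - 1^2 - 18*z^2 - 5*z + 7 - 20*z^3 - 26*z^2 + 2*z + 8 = -20*z^3 - 44*z^2 - z + 14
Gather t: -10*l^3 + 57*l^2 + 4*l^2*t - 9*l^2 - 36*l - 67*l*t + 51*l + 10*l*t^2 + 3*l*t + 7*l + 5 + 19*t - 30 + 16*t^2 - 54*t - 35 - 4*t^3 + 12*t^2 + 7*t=-10*l^3 + 48*l^2 + 22*l - 4*t^3 + t^2*(10*l + 28) + t*(4*l^2 - 64*l - 28) - 60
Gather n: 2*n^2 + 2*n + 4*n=2*n^2 + 6*n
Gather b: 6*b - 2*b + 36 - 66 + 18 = 4*b - 12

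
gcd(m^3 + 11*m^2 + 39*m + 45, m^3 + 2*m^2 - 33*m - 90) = m^2 + 8*m + 15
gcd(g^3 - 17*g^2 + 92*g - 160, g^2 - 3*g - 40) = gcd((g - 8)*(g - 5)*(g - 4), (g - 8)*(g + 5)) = g - 8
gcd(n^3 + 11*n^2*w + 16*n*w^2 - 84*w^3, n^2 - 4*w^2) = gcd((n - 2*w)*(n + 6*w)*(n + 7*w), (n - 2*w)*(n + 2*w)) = -n + 2*w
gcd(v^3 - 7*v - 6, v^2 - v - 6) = v^2 - v - 6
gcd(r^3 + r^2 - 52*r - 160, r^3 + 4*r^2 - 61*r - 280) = r^2 - 3*r - 40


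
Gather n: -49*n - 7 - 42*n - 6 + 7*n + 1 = -84*n - 12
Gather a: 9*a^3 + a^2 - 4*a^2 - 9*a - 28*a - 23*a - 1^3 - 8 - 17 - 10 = 9*a^3 - 3*a^2 - 60*a - 36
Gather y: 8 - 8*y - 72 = -8*y - 64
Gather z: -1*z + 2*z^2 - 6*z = 2*z^2 - 7*z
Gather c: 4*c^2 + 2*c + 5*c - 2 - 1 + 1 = 4*c^2 + 7*c - 2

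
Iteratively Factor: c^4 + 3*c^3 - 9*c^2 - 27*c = (c + 3)*(c^3 - 9*c) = (c - 3)*(c + 3)*(c^2 + 3*c) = (c - 3)*(c + 3)^2*(c)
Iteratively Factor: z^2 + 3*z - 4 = (z - 1)*(z + 4)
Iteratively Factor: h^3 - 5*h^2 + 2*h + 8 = (h - 2)*(h^2 - 3*h - 4) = (h - 4)*(h - 2)*(h + 1)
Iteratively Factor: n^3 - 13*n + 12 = (n + 4)*(n^2 - 4*n + 3) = (n - 1)*(n + 4)*(n - 3)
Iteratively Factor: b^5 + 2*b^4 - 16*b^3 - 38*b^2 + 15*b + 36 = (b + 3)*(b^4 - b^3 - 13*b^2 + b + 12) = (b + 3)^2*(b^3 - 4*b^2 - b + 4) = (b + 1)*(b + 3)^2*(b^2 - 5*b + 4) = (b - 4)*(b + 1)*(b + 3)^2*(b - 1)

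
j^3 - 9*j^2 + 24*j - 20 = (j - 5)*(j - 2)^2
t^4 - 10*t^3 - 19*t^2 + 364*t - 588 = (t - 7)^2*(t - 2)*(t + 6)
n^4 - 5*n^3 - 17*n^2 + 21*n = n*(n - 7)*(n - 1)*(n + 3)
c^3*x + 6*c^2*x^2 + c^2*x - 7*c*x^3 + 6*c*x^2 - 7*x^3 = (c - x)*(c + 7*x)*(c*x + x)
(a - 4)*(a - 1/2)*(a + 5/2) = a^3 - 2*a^2 - 37*a/4 + 5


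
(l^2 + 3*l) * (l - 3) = l^3 - 9*l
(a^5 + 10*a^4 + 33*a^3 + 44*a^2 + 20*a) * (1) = a^5 + 10*a^4 + 33*a^3 + 44*a^2 + 20*a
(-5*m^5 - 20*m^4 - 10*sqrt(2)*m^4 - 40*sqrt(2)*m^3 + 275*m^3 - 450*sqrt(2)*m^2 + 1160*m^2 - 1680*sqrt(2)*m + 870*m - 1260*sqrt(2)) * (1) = -5*m^5 - 20*m^4 - 10*sqrt(2)*m^4 - 40*sqrt(2)*m^3 + 275*m^3 - 450*sqrt(2)*m^2 + 1160*m^2 - 1680*sqrt(2)*m + 870*m - 1260*sqrt(2)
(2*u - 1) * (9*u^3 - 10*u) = 18*u^4 - 9*u^3 - 20*u^2 + 10*u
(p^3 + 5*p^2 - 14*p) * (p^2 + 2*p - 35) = p^5 + 7*p^4 - 39*p^3 - 203*p^2 + 490*p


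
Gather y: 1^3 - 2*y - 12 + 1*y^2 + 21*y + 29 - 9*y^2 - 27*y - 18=-8*y^2 - 8*y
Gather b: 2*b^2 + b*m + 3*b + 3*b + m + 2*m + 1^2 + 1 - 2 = 2*b^2 + b*(m + 6) + 3*m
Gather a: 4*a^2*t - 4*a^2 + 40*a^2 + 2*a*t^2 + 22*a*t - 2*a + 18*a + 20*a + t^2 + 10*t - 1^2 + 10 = a^2*(4*t + 36) + a*(2*t^2 + 22*t + 36) + t^2 + 10*t + 9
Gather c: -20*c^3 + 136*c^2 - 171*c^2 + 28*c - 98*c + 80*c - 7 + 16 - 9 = -20*c^3 - 35*c^2 + 10*c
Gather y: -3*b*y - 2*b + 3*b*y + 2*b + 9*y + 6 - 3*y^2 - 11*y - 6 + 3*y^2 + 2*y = 0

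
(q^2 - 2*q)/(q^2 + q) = (q - 2)/(q + 1)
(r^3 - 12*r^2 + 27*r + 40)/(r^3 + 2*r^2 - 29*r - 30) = (r - 8)/(r + 6)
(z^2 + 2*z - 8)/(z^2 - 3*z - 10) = (-z^2 - 2*z + 8)/(-z^2 + 3*z + 10)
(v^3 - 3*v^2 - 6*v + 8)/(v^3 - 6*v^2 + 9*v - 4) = (v + 2)/(v - 1)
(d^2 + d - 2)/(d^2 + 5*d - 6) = (d + 2)/(d + 6)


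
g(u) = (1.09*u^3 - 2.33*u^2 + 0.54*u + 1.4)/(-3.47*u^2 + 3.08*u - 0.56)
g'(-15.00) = -0.32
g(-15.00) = 5.09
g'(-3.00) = -0.35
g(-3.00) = 1.23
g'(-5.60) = -0.32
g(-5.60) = 2.10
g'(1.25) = 0.78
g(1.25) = -0.26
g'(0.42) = -21.43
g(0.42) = 10.67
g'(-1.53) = -0.47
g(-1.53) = 0.66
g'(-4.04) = -0.33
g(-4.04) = 1.59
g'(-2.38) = -0.38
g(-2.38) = 1.01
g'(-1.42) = -0.50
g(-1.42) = 0.60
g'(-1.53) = -0.47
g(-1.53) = 0.66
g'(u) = (6.94*u - 3.08)*(1.09*u^3 - 2.33*u^2 + 0.54*u + 1.4)/(-3.47*u^2 + 3.08*u - 0.56)^2 + (3.27*u^2 - 4.66*u + 0.54)/(-3.47*u^2 + 3.08*u - 0.56)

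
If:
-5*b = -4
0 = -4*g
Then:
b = 4/5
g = 0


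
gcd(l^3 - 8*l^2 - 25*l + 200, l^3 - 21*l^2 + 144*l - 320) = l^2 - 13*l + 40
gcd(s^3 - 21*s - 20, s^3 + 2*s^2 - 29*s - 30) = s^2 - 4*s - 5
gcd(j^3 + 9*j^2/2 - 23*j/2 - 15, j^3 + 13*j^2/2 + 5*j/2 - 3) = j^2 + 7*j + 6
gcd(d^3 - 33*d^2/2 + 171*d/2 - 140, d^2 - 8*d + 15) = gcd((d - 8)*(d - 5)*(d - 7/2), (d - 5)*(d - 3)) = d - 5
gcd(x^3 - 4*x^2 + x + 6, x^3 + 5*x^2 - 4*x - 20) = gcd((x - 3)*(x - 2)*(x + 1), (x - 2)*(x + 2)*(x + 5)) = x - 2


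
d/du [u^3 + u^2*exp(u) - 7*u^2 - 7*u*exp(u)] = u^2*exp(u) + 3*u^2 - 5*u*exp(u) - 14*u - 7*exp(u)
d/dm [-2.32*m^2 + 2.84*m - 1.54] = 2.84 - 4.64*m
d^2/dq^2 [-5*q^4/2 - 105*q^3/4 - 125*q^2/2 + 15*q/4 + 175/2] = -30*q^2 - 315*q/2 - 125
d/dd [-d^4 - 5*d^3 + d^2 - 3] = d*(-4*d^2 - 15*d + 2)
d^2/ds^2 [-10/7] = 0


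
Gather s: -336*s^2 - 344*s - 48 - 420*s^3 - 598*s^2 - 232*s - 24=-420*s^3 - 934*s^2 - 576*s - 72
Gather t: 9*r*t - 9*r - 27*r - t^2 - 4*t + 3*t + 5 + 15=-36*r - t^2 + t*(9*r - 1) + 20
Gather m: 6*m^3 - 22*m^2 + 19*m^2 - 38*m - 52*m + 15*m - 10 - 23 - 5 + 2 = 6*m^3 - 3*m^2 - 75*m - 36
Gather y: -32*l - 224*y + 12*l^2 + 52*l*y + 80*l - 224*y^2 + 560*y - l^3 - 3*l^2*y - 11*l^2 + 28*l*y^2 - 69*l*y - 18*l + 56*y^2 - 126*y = -l^3 + l^2 + 30*l + y^2*(28*l - 168) + y*(-3*l^2 - 17*l + 210)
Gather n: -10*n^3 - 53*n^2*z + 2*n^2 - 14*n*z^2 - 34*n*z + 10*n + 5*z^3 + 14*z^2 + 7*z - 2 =-10*n^3 + n^2*(2 - 53*z) + n*(-14*z^2 - 34*z + 10) + 5*z^3 + 14*z^2 + 7*z - 2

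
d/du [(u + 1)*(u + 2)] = 2*u + 3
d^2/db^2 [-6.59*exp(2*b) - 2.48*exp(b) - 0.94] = (-26.36*exp(b) - 2.48)*exp(b)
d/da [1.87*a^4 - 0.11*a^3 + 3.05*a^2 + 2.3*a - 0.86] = 7.48*a^3 - 0.33*a^2 + 6.1*a + 2.3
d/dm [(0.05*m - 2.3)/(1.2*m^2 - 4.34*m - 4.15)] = (-0.06*m^2 + 5.52*m - 10.1895)/(1.44*m^4 - 10.416*m^3 + 8.8756*m^2 + 36.022*m + 17.2225)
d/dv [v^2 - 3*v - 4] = 2*v - 3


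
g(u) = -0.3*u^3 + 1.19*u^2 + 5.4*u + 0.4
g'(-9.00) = -88.92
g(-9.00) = 266.89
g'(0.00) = 5.40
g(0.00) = 0.40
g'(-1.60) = -0.71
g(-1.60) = -3.96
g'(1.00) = 6.88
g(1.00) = 6.69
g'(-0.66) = 3.44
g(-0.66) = -2.56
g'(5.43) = -8.21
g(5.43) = 16.78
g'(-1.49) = -0.14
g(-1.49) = -4.01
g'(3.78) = 1.54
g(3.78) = 21.61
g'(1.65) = 6.88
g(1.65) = 11.20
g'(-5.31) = -32.61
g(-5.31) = 50.20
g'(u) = -0.9*u^2 + 2.38*u + 5.4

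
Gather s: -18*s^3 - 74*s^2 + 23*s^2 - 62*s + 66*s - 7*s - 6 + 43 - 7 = -18*s^3 - 51*s^2 - 3*s + 30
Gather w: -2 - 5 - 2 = -9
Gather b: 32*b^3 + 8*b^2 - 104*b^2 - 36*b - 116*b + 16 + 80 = 32*b^3 - 96*b^2 - 152*b + 96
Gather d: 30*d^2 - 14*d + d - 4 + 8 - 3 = 30*d^2 - 13*d + 1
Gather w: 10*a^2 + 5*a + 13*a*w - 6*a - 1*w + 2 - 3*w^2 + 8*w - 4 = 10*a^2 - a - 3*w^2 + w*(13*a + 7) - 2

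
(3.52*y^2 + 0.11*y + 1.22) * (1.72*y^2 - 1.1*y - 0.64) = 6.0544*y^4 - 3.6828*y^3 - 0.2754*y^2 - 1.4124*y - 0.7808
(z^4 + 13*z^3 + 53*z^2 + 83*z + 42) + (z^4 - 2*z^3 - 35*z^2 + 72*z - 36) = 2*z^4 + 11*z^3 + 18*z^2 + 155*z + 6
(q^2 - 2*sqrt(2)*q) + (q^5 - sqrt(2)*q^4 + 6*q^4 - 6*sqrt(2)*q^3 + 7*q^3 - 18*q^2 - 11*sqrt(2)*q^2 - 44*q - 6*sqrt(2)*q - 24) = q^5 - sqrt(2)*q^4 + 6*q^4 - 6*sqrt(2)*q^3 + 7*q^3 - 17*q^2 - 11*sqrt(2)*q^2 - 44*q - 8*sqrt(2)*q - 24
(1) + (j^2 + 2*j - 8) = j^2 + 2*j - 7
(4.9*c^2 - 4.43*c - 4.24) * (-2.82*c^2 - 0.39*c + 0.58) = -13.818*c^4 + 10.5816*c^3 + 16.5265*c^2 - 0.915799999999999*c - 2.4592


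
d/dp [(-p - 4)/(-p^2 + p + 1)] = (p^2 - p - (p + 4)*(2*p - 1) - 1)/(-p^2 + p + 1)^2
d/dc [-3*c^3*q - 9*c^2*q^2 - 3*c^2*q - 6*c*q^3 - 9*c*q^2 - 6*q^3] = 3*q*(-3*c^2 - 6*c*q - 2*c - 2*q^2 - 3*q)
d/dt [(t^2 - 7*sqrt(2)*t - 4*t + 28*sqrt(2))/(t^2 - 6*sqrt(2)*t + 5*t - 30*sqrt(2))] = (sqrt(2)*t^2 + 9*t^2 - 116*sqrt(2)*t - 20*sqrt(2) + 756)/(t^4 - 12*sqrt(2)*t^3 + 10*t^3 - 120*sqrt(2)*t^2 + 97*t^2 - 300*sqrt(2)*t + 720*t + 1800)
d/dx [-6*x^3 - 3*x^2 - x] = -18*x^2 - 6*x - 1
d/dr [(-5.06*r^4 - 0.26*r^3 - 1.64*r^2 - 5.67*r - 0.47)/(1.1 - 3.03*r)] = (45.9954*r^4 - 20.6884*r^3 + 4.1112*r^2 - 3.608*r - 7.6611)/(9.1809*r^2 - 6.666*r + 1.21)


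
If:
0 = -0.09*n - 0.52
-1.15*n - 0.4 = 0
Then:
No Solution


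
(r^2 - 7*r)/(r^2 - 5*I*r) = (r - 7)/(r - 5*I)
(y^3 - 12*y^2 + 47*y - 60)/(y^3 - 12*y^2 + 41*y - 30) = (y^2 - 7*y + 12)/(y^2 - 7*y + 6)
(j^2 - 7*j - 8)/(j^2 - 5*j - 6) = (j - 8)/(j - 6)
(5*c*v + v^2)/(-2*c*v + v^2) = (5*c + v)/(-2*c + v)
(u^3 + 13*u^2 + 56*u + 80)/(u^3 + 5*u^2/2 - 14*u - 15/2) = 2*(u^2 + 8*u + 16)/(2*u^2 - 5*u - 3)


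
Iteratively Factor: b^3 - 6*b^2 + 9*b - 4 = (b - 1)*(b^2 - 5*b + 4) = (b - 4)*(b - 1)*(b - 1)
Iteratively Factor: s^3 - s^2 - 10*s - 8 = (s + 1)*(s^2 - 2*s - 8) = (s - 4)*(s + 1)*(s + 2)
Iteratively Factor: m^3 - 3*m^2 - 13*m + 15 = (m - 5)*(m^2 + 2*m - 3) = (m - 5)*(m - 1)*(m + 3)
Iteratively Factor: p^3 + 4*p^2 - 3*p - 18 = (p - 2)*(p^2 + 6*p + 9) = (p - 2)*(p + 3)*(p + 3)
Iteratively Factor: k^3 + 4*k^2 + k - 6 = (k - 1)*(k^2 + 5*k + 6) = (k - 1)*(k + 3)*(k + 2)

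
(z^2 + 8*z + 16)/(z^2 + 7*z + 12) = (z + 4)/(z + 3)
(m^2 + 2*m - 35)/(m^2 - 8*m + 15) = (m + 7)/(m - 3)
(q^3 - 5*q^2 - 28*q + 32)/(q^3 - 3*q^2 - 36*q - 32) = (q - 1)/(q + 1)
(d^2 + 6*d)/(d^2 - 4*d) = (d + 6)/(d - 4)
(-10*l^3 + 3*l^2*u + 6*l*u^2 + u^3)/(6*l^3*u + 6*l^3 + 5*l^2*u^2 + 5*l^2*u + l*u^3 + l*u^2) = (-5*l^2 + 4*l*u + u^2)/(l*(3*l*u + 3*l + u^2 + u))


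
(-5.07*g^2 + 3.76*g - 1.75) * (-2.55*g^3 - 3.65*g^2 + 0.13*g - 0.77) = 12.9285*g^5 + 8.9175*g^4 - 9.9206*g^3 + 10.7802*g^2 - 3.1227*g + 1.3475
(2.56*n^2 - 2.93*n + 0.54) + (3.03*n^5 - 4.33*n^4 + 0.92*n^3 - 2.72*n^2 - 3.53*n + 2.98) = 3.03*n^5 - 4.33*n^4 + 0.92*n^3 - 0.16*n^2 - 6.46*n + 3.52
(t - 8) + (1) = t - 7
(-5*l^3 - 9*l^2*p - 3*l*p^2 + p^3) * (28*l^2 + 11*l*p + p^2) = -140*l^5 - 307*l^4*p - 188*l^3*p^2 - 14*l^2*p^3 + 8*l*p^4 + p^5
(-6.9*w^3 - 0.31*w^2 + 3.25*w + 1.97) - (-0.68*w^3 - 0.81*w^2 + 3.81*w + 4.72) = -6.22*w^3 + 0.5*w^2 - 0.56*w - 2.75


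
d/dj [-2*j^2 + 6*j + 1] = 6 - 4*j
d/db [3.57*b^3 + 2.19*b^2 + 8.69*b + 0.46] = 10.71*b^2 + 4.38*b + 8.69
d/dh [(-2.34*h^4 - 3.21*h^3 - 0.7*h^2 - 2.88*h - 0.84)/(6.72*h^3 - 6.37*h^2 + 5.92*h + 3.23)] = (-15.7248*h^6 + 29.8116*h^5 - 16.4067*h^4 - 29.532*h^3 - 36.6601*h^2 - 15.2236*h - 4.3296)/(45.1584*h^6 - 85.6128*h^5 + 120.1417*h^4 - 32.0096*h^3 - 6.1038*h^2 + 38.2432*h + 10.4329)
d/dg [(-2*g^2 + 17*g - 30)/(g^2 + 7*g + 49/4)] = 4*(239 - 62*g)/(8*g^3 + 84*g^2 + 294*g + 343)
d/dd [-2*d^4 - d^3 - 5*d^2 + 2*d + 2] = -8*d^3 - 3*d^2 - 10*d + 2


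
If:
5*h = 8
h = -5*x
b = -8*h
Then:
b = -64/5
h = 8/5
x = -8/25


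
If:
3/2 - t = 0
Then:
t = 3/2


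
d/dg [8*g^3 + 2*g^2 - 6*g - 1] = 24*g^2 + 4*g - 6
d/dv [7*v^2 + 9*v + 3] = 14*v + 9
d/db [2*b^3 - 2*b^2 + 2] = 2*b*(3*b - 2)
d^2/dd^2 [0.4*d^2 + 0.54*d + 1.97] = 0.800000000000000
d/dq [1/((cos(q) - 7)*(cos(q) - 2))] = (2*cos(q) - 9)*sin(q)/((cos(q) - 7)^2*(cos(q) - 2)^2)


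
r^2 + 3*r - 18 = (r - 3)*(r + 6)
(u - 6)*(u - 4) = u^2 - 10*u + 24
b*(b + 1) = b^2 + b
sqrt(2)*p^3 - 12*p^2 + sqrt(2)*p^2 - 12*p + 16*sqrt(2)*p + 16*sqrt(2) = (p - 4*sqrt(2))*(p - 2*sqrt(2))*(sqrt(2)*p + sqrt(2))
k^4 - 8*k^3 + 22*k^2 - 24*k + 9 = (k - 3)^2*(k - 1)^2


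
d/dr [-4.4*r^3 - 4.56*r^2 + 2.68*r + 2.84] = -13.2*r^2 - 9.12*r + 2.68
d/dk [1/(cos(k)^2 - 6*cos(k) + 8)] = 2*(cos(k) - 3)*sin(k)/(cos(k)^2 - 6*cos(k) + 8)^2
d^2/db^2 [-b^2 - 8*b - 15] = -2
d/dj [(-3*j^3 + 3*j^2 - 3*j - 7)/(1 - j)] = 2*(3*j^3 - 6*j^2 + 3*j - 5)/(j^2 - 2*j + 1)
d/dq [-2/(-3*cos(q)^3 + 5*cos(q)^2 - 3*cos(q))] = 2*(9*sin(q) + 3*sin(q)/cos(q)^2 - 10*tan(q))/(3*sin(q)^2 + 5*cos(q) - 6)^2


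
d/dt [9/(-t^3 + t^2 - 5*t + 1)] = 9*(3*t^2 - 2*t + 5)/(t^3 - t^2 + 5*t - 1)^2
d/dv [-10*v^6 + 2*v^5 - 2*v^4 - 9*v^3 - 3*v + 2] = -60*v^5 + 10*v^4 - 8*v^3 - 27*v^2 - 3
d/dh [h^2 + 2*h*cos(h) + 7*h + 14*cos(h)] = -2*h*sin(h) + 2*h - 14*sin(h) + 2*cos(h) + 7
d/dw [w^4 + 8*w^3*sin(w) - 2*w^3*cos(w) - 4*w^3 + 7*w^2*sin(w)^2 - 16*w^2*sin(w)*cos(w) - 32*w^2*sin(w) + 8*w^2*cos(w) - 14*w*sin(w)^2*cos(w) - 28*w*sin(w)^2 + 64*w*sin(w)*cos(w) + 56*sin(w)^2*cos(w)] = 2*w^3*sin(w) + 8*w^3*cos(w) + 4*w^3 + 16*w^2*sin(w) + 7*w^2*sin(2*w) - 38*w^2*cos(w) - 16*w^2*cos(2*w) - 12*w^2 - 121*w*sin(w)/2 - 44*w*sin(2*w) - 21*w*sin(3*w)/2 + 16*w*cos(w) + 57*w*cos(2*w) + 7*w - 14*sin(w) + 32*sin(2*w) + 42*sin(3*w) - 7*cos(w)/2 + 14*cos(2*w) + 7*cos(3*w)/2 - 14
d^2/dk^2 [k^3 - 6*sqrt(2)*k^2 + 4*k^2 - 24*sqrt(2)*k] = 6*k - 12*sqrt(2) + 8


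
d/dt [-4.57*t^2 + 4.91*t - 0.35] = 4.91 - 9.14*t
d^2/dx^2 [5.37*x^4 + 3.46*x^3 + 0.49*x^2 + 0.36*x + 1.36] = 64.44*x^2 + 20.76*x + 0.98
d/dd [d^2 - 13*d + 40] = 2*d - 13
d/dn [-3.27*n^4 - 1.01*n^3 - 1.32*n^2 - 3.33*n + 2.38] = -13.08*n^3 - 3.03*n^2 - 2.64*n - 3.33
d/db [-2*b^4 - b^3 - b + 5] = -8*b^3 - 3*b^2 - 1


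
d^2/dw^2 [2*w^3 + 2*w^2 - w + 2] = 12*w + 4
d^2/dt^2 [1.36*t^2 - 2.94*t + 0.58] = 2.72000000000000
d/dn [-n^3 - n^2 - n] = -3*n^2 - 2*n - 1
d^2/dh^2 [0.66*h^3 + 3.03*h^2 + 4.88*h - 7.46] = 3.96*h + 6.06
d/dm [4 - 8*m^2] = -16*m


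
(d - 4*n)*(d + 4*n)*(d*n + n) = d^3*n + d^2*n - 16*d*n^3 - 16*n^3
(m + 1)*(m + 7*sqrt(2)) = m^2 + m + 7*sqrt(2)*m + 7*sqrt(2)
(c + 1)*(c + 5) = c^2 + 6*c + 5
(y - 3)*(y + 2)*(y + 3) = y^3 + 2*y^2 - 9*y - 18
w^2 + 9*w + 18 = (w + 3)*(w + 6)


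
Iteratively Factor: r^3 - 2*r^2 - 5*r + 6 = (r + 2)*(r^2 - 4*r + 3) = (r - 1)*(r + 2)*(r - 3)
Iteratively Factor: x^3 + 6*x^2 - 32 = (x - 2)*(x^2 + 8*x + 16) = (x - 2)*(x + 4)*(x + 4)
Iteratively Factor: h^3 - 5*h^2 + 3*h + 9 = (h + 1)*(h^2 - 6*h + 9) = (h - 3)*(h + 1)*(h - 3)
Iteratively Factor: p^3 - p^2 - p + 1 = (p + 1)*(p^2 - 2*p + 1) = (p - 1)*(p + 1)*(p - 1)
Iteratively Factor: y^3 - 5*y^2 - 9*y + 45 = (y - 3)*(y^2 - 2*y - 15) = (y - 5)*(y - 3)*(y + 3)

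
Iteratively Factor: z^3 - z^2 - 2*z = (z)*(z^2 - z - 2) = z*(z + 1)*(z - 2)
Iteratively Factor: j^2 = (j)*(j)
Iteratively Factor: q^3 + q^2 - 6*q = (q - 2)*(q^2 + 3*q) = q*(q - 2)*(q + 3)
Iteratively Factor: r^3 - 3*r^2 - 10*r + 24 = (r + 3)*(r^2 - 6*r + 8) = (r - 4)*(r + 3)*(r - 2)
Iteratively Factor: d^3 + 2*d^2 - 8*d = (d - 2)*(d^2 + 4*d) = d*(d - 2)*(d + 4)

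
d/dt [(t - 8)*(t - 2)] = 2*t - 10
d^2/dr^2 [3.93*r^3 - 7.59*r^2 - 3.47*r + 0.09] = 23.58*r - 15.18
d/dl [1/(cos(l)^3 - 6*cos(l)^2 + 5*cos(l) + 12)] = (3*cos(l)^2 - 12*cos(l) + 5)*sin(l)/(cos(l)^3 - 6*cos(l)^2 + 5*cos(l) + 12)^2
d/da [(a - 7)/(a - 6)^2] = (8 - a)/(a - 6)^3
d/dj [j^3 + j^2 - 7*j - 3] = 3*j^2 + 2*j - 7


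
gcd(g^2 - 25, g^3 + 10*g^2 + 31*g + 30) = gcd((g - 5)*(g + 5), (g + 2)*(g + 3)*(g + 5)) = g + 5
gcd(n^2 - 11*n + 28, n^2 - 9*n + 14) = n - 7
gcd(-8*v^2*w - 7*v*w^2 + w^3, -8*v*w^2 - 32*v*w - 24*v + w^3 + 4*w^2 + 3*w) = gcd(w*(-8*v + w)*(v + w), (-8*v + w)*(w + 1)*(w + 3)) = 8*v - w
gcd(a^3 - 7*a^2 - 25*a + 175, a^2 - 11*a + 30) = a - 5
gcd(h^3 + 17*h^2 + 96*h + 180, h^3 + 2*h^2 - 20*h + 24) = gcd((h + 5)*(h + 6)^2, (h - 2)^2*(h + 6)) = h + 6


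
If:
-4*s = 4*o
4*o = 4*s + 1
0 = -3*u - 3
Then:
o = 1/8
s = -1/8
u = -1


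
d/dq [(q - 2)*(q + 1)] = 2*q - 1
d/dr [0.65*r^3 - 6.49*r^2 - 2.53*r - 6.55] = 1.95*r^2 - 12.98*r - 2.53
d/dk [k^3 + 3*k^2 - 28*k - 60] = 3*k^2 + 6*k - 28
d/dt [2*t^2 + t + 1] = 4*t + 1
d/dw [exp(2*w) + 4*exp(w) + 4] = 2*(exp(w) + 2)*exp(w)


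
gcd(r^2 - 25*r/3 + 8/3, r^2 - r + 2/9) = r - 1/3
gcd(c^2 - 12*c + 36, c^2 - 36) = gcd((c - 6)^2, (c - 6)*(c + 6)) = c - 6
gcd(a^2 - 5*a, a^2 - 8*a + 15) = a - 5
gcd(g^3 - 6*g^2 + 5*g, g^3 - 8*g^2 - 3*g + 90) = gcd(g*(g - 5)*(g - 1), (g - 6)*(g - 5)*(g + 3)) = g - 5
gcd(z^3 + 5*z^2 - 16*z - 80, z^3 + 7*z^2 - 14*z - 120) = z^2 + z - 20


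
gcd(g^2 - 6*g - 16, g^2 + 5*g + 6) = g + 2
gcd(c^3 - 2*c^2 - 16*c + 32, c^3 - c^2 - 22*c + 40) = c^2 - 6*c + 8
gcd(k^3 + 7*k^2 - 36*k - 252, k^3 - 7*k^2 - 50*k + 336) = k^2 + k - 42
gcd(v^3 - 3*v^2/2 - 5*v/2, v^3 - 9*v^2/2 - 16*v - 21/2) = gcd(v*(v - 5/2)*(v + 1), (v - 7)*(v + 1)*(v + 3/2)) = v + 1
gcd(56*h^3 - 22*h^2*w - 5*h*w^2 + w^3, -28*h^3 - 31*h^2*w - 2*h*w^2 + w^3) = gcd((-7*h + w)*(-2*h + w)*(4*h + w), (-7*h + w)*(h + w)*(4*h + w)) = -28*h^2 - 3*h*w + w^2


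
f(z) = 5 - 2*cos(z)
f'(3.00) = 0.28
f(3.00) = 6.98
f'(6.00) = -0.56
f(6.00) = 3.08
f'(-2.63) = -0.98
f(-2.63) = 6.74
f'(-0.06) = -0.12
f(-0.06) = 3.00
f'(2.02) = 1.80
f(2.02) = 5.87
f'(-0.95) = -1.63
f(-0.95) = 3.84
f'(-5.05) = 1.89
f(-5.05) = 4.34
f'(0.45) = 0.87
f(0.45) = 3.20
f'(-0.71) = -1.30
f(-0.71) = 3.48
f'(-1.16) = -1.83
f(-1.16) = 4.20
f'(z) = 2*sin(z)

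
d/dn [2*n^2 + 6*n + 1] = 4*n + 6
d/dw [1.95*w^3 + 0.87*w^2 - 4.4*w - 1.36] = 5.85*w^2 + 1.74*w - 4.4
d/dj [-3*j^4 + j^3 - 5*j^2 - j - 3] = -12*j^3 + 3*j^2 - 10*j - 1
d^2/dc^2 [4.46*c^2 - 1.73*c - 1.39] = 8.92000000000000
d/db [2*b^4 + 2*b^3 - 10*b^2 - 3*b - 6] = 8*b^3 + 6*b^2 - 20*b - 3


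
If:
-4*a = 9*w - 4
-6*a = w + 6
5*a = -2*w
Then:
No Solution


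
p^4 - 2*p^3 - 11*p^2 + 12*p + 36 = (p - 3)^2*(p + 2)^2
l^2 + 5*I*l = l*(l + 5*I)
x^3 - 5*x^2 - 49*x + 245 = (x - 7)*(x - 5)*(x + 7)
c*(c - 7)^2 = c^3 - 14*c^2 + 49*c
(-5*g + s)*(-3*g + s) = 15*g^2 - 8*g*s + s^2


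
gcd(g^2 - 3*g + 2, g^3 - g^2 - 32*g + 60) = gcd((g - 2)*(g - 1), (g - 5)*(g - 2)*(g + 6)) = g - 2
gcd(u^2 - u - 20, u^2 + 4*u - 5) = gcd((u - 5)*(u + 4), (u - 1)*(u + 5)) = 1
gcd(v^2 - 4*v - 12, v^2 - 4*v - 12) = v^2 - 4*v - 12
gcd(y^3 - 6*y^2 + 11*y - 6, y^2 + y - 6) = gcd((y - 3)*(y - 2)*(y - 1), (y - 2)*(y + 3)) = y - 2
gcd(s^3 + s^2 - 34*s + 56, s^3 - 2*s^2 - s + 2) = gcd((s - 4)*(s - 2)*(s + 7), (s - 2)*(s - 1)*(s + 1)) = s - 2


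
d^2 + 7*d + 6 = (d + 1)*(d + 6)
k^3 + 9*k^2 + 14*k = k*(k + 2)*(k + 7)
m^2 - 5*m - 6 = (m - 6)*(m + 1)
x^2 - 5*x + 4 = (x - 4)*(x - 1)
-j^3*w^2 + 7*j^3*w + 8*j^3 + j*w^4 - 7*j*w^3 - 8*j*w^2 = (-j + w)*(j + w)*(w - 8)*(j*w + j)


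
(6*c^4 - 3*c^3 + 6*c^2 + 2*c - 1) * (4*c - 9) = 24*c^5 - 66*c^4 + 51*c^3 - 46*c^2 - 22*c + 9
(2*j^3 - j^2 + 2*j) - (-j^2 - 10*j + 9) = 2*j^3 + 12*j - 9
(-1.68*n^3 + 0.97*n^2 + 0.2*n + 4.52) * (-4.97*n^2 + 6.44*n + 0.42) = 8.3496*n^5 - 15.6401*n^4 + 4.5472*n^3 - 20.769*n^2 + 29.1928*n + 1.8984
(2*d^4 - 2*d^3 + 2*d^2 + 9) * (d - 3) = 2*d^5 - 8*d^4 + 8*d^3 - 6*d^2 + 9*d - 27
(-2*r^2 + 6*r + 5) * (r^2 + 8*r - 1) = -2*r^4 - 10*r^3 + 55*r^2 + 34*r - 5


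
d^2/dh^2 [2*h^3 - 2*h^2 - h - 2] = 12*h - 4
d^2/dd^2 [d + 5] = 0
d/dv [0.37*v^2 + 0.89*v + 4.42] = 0.74*v + 0.89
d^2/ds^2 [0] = 0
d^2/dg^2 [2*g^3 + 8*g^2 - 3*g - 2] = 12*g + 16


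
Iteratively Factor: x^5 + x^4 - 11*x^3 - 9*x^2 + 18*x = (x - 3)*(x^4 + 4*x^3 + x^2 - 6*x) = x*(x - 3)*(x^3 + 4*x^2 + x - 6) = x*(x - 3)*(x - 1)*(x^2 + 5*x + 6) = x*(x - 3)*(x - 1)*(x + 2)*(x + 3)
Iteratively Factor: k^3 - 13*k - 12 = (k + 1)*(k^2 - k - 12) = (k + 1)*(k + 3)*(k - 4)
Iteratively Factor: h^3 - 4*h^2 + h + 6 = (h - 3)*(h^2 - h - 2) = (h - 3)*(h + 1)*(h - 2)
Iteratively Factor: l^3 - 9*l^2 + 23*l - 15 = (l - 3)*(l^2 - 6*l + 5) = (l - 3)*(l - 1)*(l - 5)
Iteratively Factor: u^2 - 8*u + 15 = (u - 5)*(u - 3)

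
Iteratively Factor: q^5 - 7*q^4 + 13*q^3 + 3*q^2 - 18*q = (q - 2)*(q^4 - 5*q^3 + 3*q^2 + 9*q) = (q - 3)*(q - 2)*(q^3 - 2*q^2 - 3*q) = (q - 3)*(q - 2)*(q + 1)*(q^2 - 3*q) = q*(q - 3)*(q - 2)*(q + 1)*(q - 3)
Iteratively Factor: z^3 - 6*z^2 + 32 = (z + 2)*(z^2 - 8*z + 16) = (z - 4)*(z + 2)*(z - 4)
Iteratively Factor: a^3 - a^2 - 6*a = (a)*(a^2 - a - 6) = a*(a - 3)*(a + 2)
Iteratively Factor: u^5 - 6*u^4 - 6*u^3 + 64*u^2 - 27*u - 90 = (u - 3)*(u^4 - 3*u^3 - 15*u^2 + 19*u + 30) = (u - 3)*(u - 2)*(u^3 - u^2 - 17*u - 15) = (u - 3)*(u - 2)*(u + 1)*(u^2 - 2*u - 15) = (u - 5)*(u - 3)*(u - 2)*(u + 1)*(u + 3)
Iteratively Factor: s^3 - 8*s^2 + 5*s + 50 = (s - 5)*(s^2 - 3*s - 10) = (s - 5)^2*(s + 2)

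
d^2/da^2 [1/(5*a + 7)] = 50/(5*a + 7)^3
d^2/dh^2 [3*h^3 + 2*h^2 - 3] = 18*h + 4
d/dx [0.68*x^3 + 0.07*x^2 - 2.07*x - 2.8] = 2.04*x^2 + 0.14*x - 2.07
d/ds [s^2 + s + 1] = 2*s + 1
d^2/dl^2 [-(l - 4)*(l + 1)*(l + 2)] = 2 - 6*l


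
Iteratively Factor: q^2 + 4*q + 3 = (q + 3)*(q + 1)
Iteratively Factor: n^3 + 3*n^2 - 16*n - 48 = (n + 4)*(n^2 - n - 12) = (n - 4)*(n + 4)*(n + 3)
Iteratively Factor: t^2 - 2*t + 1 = (t - 1)*(t - 1)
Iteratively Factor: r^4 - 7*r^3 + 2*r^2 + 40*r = (r - 4)*(r^3 - 3*r^2 - 10*r) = (r - 4)*(r + 2)*(r^2 - 5*r) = (r - 5)*(r - 4)*(r + 2)*(r)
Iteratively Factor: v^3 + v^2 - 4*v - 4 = (v - 2)*(v^2 + 3*v + 2) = (v - 2)*(v + 2)*(v + 1)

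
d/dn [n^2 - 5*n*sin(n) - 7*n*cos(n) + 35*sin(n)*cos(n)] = 7*n*sin(n) - 5*n*cos(n) + 2*n - 5*sin(n) - 7*cos(n) + 35*cos(2*n)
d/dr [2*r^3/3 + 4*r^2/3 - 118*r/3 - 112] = 2*r^2 + 8*r/3 - 118/3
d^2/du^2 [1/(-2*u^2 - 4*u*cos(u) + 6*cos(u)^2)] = ((u^2 + 2*u*cos(u) - 3*cos(u)^2)*(-u*cos(u) - 6*sin(u)^2 - 2*sin(u) + 4) - 4*(-u*sin(u) + u + 3*sin(2*u)/2 + cos(u))^2)/((u - cos(u))^3*(u + 3*cos(u))^3)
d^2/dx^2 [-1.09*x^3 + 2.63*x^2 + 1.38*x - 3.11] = 5.26 - 6.54*x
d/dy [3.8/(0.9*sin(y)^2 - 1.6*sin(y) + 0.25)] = (6.08 - 6.84*sin(y))*cos(y)/(0.9*sin(y)^2 - 1.6*sin(y) + 0.25)^2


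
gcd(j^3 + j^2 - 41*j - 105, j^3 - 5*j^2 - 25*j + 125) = j + 5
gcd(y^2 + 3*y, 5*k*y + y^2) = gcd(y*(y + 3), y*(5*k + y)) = y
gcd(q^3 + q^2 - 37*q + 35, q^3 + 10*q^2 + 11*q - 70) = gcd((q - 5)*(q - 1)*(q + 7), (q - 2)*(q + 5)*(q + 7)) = q + 7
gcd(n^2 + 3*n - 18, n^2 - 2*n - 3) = n - 3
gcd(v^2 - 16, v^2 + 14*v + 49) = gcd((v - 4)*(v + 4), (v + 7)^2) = 1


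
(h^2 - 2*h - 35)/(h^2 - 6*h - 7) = (h + 5)/(h + 1)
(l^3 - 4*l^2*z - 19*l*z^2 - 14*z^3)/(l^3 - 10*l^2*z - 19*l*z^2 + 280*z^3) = (-l^2 - 3*l*z - 2*z^2)/(-l^2 + 3*l*z + 40*z^2)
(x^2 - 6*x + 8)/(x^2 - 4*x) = (x - 2)/x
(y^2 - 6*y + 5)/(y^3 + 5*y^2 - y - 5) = (y - 5)/(y^2 + 6*y + 5)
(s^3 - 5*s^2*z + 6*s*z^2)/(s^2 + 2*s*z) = (s^2 - 5*s*z + 6*z^2)/(s + 2*z)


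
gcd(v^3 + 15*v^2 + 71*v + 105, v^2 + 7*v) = v + 7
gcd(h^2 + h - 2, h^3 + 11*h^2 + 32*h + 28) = h + 2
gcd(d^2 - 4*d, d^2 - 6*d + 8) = d - 4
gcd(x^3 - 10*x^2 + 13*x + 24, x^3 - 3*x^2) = x - 3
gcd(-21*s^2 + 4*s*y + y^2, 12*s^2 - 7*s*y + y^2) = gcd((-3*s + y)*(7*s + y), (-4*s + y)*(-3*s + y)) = -3*s + y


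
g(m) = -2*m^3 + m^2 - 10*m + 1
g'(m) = -6*m^2 + 2*m - 10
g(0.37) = -2.66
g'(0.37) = -10.08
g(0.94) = -9.18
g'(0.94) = -13.42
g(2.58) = -52.49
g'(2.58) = -44.78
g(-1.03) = 14.55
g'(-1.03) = -18.43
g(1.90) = -28.11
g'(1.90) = -27.86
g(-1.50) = 25.00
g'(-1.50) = -26.50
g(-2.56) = 66.71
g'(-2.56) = -54.44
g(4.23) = -174.78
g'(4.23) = -108.90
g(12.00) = -3431.00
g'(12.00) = -850.00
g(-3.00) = 94.00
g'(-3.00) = -70.00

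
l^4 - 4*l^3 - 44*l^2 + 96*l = l*(l - 8)*(l - 2)*(l + 6)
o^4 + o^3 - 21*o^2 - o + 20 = (o - 4)*(o - 1)*(o + 1)*(o + 5)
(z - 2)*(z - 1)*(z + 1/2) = z^3 - 5*z^2/2 + z/2 + 1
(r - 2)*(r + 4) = r^2 + 2*r - 8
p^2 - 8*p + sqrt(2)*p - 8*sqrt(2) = (p - 8)*(p + sqrt(2))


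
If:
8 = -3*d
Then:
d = -8/3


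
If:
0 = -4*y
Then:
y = 0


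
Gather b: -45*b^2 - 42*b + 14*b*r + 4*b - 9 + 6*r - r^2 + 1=-45*b^2 + b*(14*r - 38) - r^2 + 6*r - 8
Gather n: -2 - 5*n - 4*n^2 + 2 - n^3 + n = -n^3 - 4*n^2 - 4*n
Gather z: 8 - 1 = 7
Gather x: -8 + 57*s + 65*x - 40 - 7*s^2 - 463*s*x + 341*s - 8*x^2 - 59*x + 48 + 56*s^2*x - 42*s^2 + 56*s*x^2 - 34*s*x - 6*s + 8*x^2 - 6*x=-49*s^2 + 56*s*x^2 + 392*s + x*(56*s^2 - 497*s)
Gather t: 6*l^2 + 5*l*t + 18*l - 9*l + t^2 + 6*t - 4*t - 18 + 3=6*l^2 + 9*l + t^2 + t*(5*l + 2) - 15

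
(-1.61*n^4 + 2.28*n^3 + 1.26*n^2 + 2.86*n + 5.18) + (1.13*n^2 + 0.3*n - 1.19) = -1.61*n^4 + 2.28*n^3 + 2.39*n^2 + 3.16*n + 3.99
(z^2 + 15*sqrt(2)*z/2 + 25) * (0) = 0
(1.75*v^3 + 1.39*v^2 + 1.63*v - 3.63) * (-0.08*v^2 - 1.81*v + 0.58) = -0.14*v^5 - 3.2787*v^4 - 1.6313*v^3 - 1.8537*v^2 + 7.5157*v - 2.1054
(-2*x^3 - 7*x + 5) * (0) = 0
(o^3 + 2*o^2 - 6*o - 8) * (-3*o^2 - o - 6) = -3*o^5 - 7*o^4 + 10*o^3 + 18*o^2 + 44*o + 48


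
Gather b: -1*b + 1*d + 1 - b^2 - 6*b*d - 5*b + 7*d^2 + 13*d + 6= -b^2 + b*(-6*d - 6) + 7*d^2 + 14*d + 7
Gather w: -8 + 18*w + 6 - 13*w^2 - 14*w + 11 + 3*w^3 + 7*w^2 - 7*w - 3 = 3*w^3 - 6*w^2 - 3*w + 6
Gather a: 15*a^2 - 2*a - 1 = 15*a^2 - 2*a - 1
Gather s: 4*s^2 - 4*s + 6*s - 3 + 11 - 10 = 4*s^2 + 2*s - 2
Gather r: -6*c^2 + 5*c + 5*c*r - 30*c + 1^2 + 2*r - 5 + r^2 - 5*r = -6*c^2 - 25*c + r^2 + r*(5*c - 3) - 4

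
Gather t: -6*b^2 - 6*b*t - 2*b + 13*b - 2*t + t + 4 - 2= -6*b^2 + 11*b + t*(-6*b - 1) + 2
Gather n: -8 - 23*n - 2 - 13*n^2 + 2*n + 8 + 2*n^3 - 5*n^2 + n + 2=2*n^3 - 18*n^2 - 20*n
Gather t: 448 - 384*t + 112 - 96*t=560 - 480*t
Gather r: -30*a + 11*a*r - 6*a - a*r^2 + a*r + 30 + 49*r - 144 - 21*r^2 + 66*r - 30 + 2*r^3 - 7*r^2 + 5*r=-36*a + 2*r^3 + r^2*(-a - 28) + r*(12*a + 120) - 144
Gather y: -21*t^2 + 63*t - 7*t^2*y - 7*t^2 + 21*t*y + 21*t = -28*t^2 + 84*t + y*(-7*t^2 + 21*t)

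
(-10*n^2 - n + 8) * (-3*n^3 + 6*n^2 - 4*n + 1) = 30*n^5 - 57*n^4 + 10*n^3 + 42*n^2 - 33*n + 8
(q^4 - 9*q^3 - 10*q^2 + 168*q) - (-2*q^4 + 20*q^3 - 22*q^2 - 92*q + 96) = 3*q^4 - 29*q^3 + 12*q^2 + 260*q - 96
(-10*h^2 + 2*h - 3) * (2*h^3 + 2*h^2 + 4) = -20*h^5 - 16*h^4 - 2*h^3 - 46*h^2 + 8*h - 12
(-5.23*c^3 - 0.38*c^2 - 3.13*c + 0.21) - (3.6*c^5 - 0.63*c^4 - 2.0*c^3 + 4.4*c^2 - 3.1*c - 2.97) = -3.6*c^5 + 0.63*c^4 - 3.23*c^3 - 4.78*c^2 - 0.0299999999999998*c + 3.18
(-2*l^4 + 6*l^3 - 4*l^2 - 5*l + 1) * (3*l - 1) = -6*l^5 + 20*l^4 - 18*l^3 - 11*l^2 + 8*l - 1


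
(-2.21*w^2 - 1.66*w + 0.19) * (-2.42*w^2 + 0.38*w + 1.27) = 5.3482*w^4 + 3.1774*w^3 - 3.8973*w^2 - 2.036*w + 0.2413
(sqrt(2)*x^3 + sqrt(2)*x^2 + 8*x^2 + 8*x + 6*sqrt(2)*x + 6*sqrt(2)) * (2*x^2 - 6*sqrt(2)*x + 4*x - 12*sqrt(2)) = 2*sqrt(2)*x^5 + 4*x^4 + 6*sqrt(2)*x^4 - 32*sqrt(2)*x^3 + 12*x^3 - 108*sqrt(2)*x^2 - 64*x^2 - 216*x - 72*sqrt(2)*x - 144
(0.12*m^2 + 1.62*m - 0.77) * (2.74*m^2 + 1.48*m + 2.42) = 0.3288*m^4 + 4.6164*m^3 + 0.5782*m^2 + 2.7808*m - 1.8634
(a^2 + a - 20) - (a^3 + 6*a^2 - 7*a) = -a^3 - 5*a^2 + 8*a - 20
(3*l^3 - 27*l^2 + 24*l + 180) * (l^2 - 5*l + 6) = 3*l^5 - 42*l^4 + 177*l^3 - 102*l^2 - 756*l + 1080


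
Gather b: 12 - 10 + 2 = 4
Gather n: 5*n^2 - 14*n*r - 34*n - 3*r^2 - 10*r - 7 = 5*n^2 + n*(-14*r - 34) - 3*r^2 - 10*r - 7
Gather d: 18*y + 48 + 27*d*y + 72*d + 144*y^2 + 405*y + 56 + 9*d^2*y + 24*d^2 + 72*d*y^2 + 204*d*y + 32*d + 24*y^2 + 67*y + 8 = d^2*(9*y + 24) + d*(72*y^2 + 231*y + 104) + 168*y^2 + 490*y + 112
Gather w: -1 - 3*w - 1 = -3*w - 2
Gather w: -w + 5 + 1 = 6 - w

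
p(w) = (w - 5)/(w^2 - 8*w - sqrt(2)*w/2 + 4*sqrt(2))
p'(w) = (w - 5)*(-2*w + sqrt(2)/2 + 8)/(w^2 - 8*w - sqrt(2)*w/2 + 4*sqrt(2))^2 + 1/(w^2 - 8*w - sqrt(2)*w/2 + 4*sqrt(2))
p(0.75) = 13.67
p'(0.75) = -319.95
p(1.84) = 0.45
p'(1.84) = -0.47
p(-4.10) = -0.16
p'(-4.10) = -0.03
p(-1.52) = -0.31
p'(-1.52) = -0.12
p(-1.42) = -0.32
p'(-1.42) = -0.13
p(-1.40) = -0.32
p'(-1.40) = -0.14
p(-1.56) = -0.30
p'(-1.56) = -0.12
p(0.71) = 203.40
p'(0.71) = -70321.43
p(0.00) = -0.88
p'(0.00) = -1.18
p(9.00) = 0.48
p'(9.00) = -0.42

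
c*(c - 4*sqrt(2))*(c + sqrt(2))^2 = c^4 - 2*sqrt(2)*c^3 - 14*c^2 - 8*sqrt(2)*c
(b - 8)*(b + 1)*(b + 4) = b^3 - 3*b^2 - 36*b - 32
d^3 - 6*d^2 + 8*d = d*(d - 4)*(d - 2)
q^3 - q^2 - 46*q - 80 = (q - 8)*(q + 2)*(q + 5)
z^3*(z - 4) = z^4 - 4*z^3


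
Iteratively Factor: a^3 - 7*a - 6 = (a - 3)*(a^2 + 3*a + 2) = (a - 3)*(a + 1)*(a + 2)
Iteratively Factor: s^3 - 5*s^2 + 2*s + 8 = (s - 4)*(s^2 - s - 2) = (s - 4)*(s + 1)*(s - 2)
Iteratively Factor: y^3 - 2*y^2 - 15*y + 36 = (y - 3)*(y^2 + y - 12) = (y - 3)^2*(y + 4)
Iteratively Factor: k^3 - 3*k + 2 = (k - 1)*(k^2 + k - 2) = (k - 1)*(k + 2)*(k - 1)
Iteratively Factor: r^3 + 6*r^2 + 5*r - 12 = (r - 1)*(r^2 + 7*r + 12) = (r - 1)*(r + 3)*(r + 4)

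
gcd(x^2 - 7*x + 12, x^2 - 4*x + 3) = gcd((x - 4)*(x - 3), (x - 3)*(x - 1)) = x - 3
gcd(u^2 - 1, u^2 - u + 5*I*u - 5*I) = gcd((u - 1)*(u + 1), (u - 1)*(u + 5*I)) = u - 1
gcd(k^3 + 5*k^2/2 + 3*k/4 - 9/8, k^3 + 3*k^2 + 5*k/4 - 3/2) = k^2 + k - 3/4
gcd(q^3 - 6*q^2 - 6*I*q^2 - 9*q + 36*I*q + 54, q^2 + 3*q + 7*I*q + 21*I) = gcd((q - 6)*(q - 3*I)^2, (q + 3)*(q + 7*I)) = 1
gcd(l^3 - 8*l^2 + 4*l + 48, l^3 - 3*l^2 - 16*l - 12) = l^2 - 4*l - 12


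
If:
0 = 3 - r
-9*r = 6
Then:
No Solution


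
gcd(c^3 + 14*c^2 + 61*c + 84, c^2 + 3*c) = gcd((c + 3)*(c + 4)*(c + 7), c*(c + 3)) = c + 3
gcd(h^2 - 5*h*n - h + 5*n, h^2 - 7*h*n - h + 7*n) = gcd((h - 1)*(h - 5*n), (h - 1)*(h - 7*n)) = h - 1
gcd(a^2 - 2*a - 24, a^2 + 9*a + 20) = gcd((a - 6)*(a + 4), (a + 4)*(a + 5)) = a + 4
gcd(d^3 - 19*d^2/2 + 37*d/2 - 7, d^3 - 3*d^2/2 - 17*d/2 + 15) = d - 2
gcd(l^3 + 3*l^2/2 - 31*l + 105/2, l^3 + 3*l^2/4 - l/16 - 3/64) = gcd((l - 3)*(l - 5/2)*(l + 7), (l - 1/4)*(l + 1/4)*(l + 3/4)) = 1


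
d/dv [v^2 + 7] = 2*v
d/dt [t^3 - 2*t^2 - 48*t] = 3*t^2 - 4*t - 48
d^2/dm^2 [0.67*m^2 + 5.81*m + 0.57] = 1.34000000000000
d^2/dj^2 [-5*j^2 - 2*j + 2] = -10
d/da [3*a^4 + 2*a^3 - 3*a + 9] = 12*a^3 + 6*a^2 - 3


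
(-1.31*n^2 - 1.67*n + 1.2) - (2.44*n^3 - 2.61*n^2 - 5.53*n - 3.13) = -2.44*n^3 + 1.3*n^2 + 3.86*n + 4.33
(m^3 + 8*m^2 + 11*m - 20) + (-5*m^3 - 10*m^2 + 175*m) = -4*m^3 - 2*m^2 + 186*m - 20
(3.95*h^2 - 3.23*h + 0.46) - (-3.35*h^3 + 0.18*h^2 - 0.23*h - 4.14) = 3.35*h^3 + 3.77*h^2 - 3.0*h + 4.6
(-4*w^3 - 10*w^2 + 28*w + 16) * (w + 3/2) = -4*w^4 - 16*w^3 + 13*w^2 + 58*w + 24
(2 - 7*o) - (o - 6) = 8 - 8*o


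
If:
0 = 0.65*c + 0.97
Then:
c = -1.49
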